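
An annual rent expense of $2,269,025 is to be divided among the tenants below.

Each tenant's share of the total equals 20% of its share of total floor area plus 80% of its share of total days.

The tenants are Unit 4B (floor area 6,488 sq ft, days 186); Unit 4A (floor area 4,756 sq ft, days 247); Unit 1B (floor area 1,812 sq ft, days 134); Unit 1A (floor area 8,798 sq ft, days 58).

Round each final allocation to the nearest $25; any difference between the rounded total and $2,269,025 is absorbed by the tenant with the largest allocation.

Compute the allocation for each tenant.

Totals — floor area 21,854, days 625.
Composite weights (20% floor area + 80% days): Unit 4B 0.2975; Unit 4A 0.3597; Unit 1B 0.1881; Unit 1A 0.1548.
Pro-rata amounts: Unit 4B 674,934.78; Unit 4A 816,134.74; Unit 1B 426,809.90; Unit 1A 351,145.58.
Rounded to nearest $25: Unit 4B $674,925; Unit 4A $816,125; Unit 1B $426,800; Unit 1A $351,150. Sum = $2,269,000.
Difference $2,269,025 − $2,269,000 = +$25 applied to largest allocation (Unit 4A): Unit 4A becomes $816,150.

Unit 4B: $674,925; Unit 4A: $816,150; Unit 1B: $426,800; Unit 1A: $351,150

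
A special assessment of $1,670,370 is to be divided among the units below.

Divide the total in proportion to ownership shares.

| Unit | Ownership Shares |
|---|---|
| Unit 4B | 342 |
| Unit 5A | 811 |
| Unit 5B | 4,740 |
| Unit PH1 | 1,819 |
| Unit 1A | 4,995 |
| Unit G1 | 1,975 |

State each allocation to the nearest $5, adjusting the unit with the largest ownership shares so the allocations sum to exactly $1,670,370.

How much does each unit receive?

Combined ownership shares = 14,682.
Proportional shares: Unit 4B 342/14,682 × $1,670,370 = 38,909.31; Unit 5A 811/14,682 × $1,670,370 = 92,267.41; Unit 5B 4,740/14,682 × $1,670,370 = 539,269.43; Unit PH1 1,819/14,682 × $1,670,370 = 206,947.49; Unit 1A 4,995/14,682 × $1,670,370 = 568,280.76; Unit G1 1,975/14,682 × $1,670,370 = 224,695.60.
After rounding ($5): Unit 4B $38,910; Unit 5A $92,265; Unit 5B $539,270; Unit PH1 $206,945; Unit 1A $568,280; Unit G1 $224,695. Sum = $1,670,365.
Difference $1,670,370 − $1,670,365 = +$5 applied to largest ownership shares (Unit 1A): Unit 1A becomes $568,285.

Unit 4B: $38,910; Unit 5A: $92,265; Unit 5B: $539,270; Unit PH1: $206,945; Unit 1A: $568,285; Unit G1: $224,695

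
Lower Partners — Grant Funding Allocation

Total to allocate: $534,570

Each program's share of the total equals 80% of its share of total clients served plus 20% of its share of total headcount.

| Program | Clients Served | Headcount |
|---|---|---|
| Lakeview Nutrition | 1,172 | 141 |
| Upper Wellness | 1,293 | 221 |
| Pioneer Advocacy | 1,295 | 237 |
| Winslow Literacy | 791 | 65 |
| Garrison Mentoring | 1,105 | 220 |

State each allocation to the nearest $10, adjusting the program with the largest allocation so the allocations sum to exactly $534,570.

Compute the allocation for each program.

Totals — clients served 5,656, headcount 884.
Composite weights (80% clients served + 20% headcount): Lakeview Nutrition 0.1977; Upper Wellness 0.2329; Pioneer Advocacy 0.2368; Winslow Literacy 0.1266; Garrison Mentoring 0.2061.
Unrounded shares: Lakeview Nutrition 105,669.16; Upper Wellness 124,493.57; Pioneer Advocacy 126,579.88; Winslow Literacy 67,669.65; Garrison Mentoring 110,157.75.
Rounded to nearest $10: Lakeview Nutrition $105,670; Upper Wellness $124,490; Pioneer Advocacy $126,580; Winslow Literacy $67,670; Garrison Mentoring $110,160. Sum = $534,570.
Rounded total matches; no reconciliation needed.

Lakeview Nutrition: $105,670 | Upper Wellness: $124,490 | Pioneer Advocacy: $126,580 | Winslow Literacy: $67,670 | Garrison Mentoring: $110,160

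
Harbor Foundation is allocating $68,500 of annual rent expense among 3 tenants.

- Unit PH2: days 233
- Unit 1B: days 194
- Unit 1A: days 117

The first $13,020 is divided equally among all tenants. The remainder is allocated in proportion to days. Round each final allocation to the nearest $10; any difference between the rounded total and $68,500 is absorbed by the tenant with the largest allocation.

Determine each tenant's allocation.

Unit PH2: $28,100 · Unit 1B: $24,130 · Unit 1A: $16,270

First tranche $13,020 split equally: $4,340 each.
Remainder $55,480 by days (total 544): Unit PH2 23,762.57 → $23,760; Unit 1B 19,785.15 → $19,790; Unit 1A 11,932.28 → $11,930.
Totals: Unit PH2 $4,340 + $23,760 = $28,100; Unit 1B $4,340 + $19,790 = $24,130; Unit 1A $4,340 + $11,930 = $16,270.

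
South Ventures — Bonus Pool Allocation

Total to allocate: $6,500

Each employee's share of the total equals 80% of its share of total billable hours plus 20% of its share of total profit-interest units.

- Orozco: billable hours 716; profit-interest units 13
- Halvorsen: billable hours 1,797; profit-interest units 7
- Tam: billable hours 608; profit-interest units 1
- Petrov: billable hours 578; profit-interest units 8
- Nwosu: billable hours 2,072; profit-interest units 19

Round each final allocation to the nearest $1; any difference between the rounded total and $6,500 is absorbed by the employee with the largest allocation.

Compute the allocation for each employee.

Totals — billable hours 5,771, profit-interest units 48.
Composite weights (80% billable hours + 20% profit-interest units): Orozco 0.1534; Halvorsen 0.2783; Tam 0.0885; Petrov 0.1135; Nwosu 0.3664.
Raw shares: Orozco 997.24; Halvorsen 1,808.78; Tam 574.93; Petrov 737.48; Nwosu 2,381.57.
After rounding ($1): Orozco $997; Halvorsen $1,809; Tam $575; Petrov $737; Nwosu $2,382. Sum = $6,500.
No rounding difference to absorb.

Orozco: $997 | Halvorsen: $1,809 | Tam: $575 | Petrov: $737 | Nwosu: $2,382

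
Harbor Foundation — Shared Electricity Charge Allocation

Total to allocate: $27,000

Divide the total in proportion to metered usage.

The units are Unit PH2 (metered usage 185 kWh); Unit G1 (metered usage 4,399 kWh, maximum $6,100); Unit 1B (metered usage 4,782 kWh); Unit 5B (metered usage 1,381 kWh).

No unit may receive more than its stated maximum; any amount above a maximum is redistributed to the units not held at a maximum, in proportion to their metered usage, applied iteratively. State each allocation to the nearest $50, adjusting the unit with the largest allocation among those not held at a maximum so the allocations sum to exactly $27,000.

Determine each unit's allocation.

Combined metered usage = 10,747.
Proportional shares (ignoring caps): Unit PH2 464.78; Unit G1 11,051.74; Unit 1B 12,013.96; Unit 5B 3,469.53.
Held at cap: Unit G1 ($6,100); residual $20,900 reallocated over remaining metered usage 6,348.
Shares after redistribution: Unit PH2 609.09 → $600; Unit 1B 15,744.14 → $15,750; Unit 5B 4,546.77 → $4,550.

Unit PH2: $600 | Unit G1: $6,100 | Unit 1B: $15,750 | Unit 5B: $4,550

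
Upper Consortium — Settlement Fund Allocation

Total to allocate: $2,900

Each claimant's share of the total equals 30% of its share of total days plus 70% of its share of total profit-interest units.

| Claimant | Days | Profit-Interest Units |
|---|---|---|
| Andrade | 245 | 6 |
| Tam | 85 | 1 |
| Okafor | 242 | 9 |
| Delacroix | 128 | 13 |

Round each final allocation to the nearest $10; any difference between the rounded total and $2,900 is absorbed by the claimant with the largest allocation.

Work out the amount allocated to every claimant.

Days total 700; profit-interest units total 29.
Composite weights (30% days + 70% profit-interest units): Andrade 0.2498; Tam 0.0606; Okafor 0.3210; Delacroix 0.3687.
Pro-rata amounts: Andrade 724.50; Tam 175.64; Okafor 930.77; Delacroix 1,069.09.
At nearest $10: Andrade $720; Tam $180; Okafor $930; Delacroix $1,070. Sum = $2,900.
Sum already equals the total — no adjustment.

Andrade: $720 | Tam: $180 | Okafor: $930 | Delacroix: $1,070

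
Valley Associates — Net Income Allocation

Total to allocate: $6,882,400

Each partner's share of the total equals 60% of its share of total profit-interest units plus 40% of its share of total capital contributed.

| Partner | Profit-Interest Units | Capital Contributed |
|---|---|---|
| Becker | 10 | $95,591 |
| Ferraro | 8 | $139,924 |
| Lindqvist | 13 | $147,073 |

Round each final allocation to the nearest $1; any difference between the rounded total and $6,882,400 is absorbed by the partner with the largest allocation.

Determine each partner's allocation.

Totals — profit-interest units 31, capital contributed 382,588.
Composite weights (60% profit-interest units + 40% capital contributed): Becker 0.2935; Ferraro 0.3011; Lindqvist 0.4054.
Pro-rata amounts: Becker 2,019,914.46; Ferraro 2,072,502.65; Lindqvist 2,789,982.89.
After rounding ($1): Becker $2,019,914; Ferraro $2,072,503; Lindqvist $2,789,983. Sum = $6,882,400.
Rounded total matches; no reconciliation needed.

Becker: $2,019,914; Ferraro: $2,072,503; Lindqvist: $2,789,983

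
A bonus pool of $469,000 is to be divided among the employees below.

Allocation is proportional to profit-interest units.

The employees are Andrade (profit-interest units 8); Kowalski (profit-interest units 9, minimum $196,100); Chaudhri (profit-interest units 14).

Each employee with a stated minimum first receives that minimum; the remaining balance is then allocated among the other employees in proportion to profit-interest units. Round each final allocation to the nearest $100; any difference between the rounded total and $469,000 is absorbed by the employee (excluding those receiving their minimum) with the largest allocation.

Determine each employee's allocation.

Andrade: $99,200; Kowalski: $196,100; Chaudhri: $173,700

Fund the minimums — Kowalski $196,100. Remaining pool $272,900.
Remaining pool split over remaining profit-interest units 22: Andrade 99,236.36 → $99,200; Chaudhri 173,663.64 → $173,700.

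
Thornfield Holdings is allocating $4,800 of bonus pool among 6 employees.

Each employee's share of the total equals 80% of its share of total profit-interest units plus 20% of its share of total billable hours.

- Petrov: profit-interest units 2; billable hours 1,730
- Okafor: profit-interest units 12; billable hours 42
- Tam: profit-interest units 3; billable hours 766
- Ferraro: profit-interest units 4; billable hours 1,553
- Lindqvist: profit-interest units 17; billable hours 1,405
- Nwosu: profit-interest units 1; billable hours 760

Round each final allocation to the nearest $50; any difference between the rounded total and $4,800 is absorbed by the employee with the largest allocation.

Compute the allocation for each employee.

Petrov: $450 | Okafor: $1,200 | Tam: $400 | Ferraro: $650 | Lindqvist: $1,900 | Nwosu: $200

Totals — profit-interest units 39, billable hours 6,256.
Combined weights (80% profit-interest units + 20% billable hours): Petrov 0.0963; Okafor 0.2475; Tam 0.0860; Ferraro 0.1317; Lindqvist 0.3936; Nwosu 0.0448.
Unrounded shares: Petrov 462.40; Okafor 1,187.98; Tam 412.93; Ferraro 632.16; Lindqvist 1,889.45; Nwosu 215.09.
Rounded to nearest $50: Petrov $450; Okafor $1,200; Tam $400; Ferraro $650; Lindqvist $1,900; Nwosu $200. Sum = $4,800.
Rounded total matches; no reconciliation needed.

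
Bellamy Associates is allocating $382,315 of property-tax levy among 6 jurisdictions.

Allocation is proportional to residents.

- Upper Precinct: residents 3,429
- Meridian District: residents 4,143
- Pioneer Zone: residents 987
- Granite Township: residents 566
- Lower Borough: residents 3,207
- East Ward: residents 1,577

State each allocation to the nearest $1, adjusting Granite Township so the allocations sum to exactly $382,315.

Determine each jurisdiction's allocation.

Upper Precinct: $94,253 | Meridian District: $113,878 | Pioneer Zone: $27,130 | Granite Township: $15,557 | Lower Borough: $88,150 | East Ward: $43,347

Total residents = 13,909.
Pro-rata amounts: Upper Precinct 3,429/13,909 × $382,315 = 94,252.51; Meridian District 4,143/13,909 × $382,315 = 113,878.14; Pioneer Zone 987/13,909 × $382,315 = 27,129.55; Granite Township 566/13,909 × $382,315 = 15,557.57; Lower Borough 3,207/13,909 × $382,315 = 88,150.42; East Ward 1,577/13,909 × $382,315 = 43,346.81.
After rounding ($1): Upper Precinct $94,253; Meridian District $113,878; Pioneer Zone $27,130; Granite Township $15,558; Lower Borough $88,150; East Ward $43,347. Sum = $382,316.
Difference $382,315 − $382,316 = −$1 applied to Granite Township: Granite Township becomes $15,557.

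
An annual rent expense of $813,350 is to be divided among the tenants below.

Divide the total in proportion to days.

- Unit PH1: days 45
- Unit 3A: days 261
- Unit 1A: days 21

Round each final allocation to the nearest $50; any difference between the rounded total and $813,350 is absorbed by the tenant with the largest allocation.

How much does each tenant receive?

Days total: 327.
Proportional shares: Unit PH1 45/327 × $813,350 = 111,928.90; Unit 3A 261/327 × $813,350 = 649,187.61; Unit 1A 21/327 × $813,350 = 52,233.49.
Rounded to nearest $50: Unit PH1 $111,950; Unit 3A $649,200; Unit 1A $52,250. Sum = $813,400.
Difference $813,350 − $813,400 = −$50 applied to largest allocation (Unit 3A): Unit 3A becomes $649,150.

Unit PH1: $111,950 | Unit 3A: $649,150 | Unit 1A: $52,250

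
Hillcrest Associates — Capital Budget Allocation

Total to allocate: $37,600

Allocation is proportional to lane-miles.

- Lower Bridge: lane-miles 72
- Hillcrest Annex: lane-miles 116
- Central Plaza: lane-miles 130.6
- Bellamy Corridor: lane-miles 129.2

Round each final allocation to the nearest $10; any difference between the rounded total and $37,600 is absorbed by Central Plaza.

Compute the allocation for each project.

Total lane-miles = 447.8.
Raw shares: Lower Bridge 72/447.8 × $37,600 = 6,045.56; Hillcrest Annex 116/447.8 × $37,600 = 9,740.06; Central Plaza 130.6/447.8 × $37,600 = 10,965.97; Bellamy Corridor 129.2/447.8 × $37,600 = 10,848.41.
Rounded to nearest $10: Lower Bridge $6,050; Hillcrest Annex $9,740; Central Plaza $10,970; Bellamy Corridor $10,850. Sum = $37,610.
Difference $37,600 − $37,610 = −$10 applied to Central Plaza: Central Plaza becomes $10,960.

Lower Bridge: $6,050 · Hillcrest Annex: $9,740 · Central Plaza: $10,960 · Bellamy Corridor: $10,850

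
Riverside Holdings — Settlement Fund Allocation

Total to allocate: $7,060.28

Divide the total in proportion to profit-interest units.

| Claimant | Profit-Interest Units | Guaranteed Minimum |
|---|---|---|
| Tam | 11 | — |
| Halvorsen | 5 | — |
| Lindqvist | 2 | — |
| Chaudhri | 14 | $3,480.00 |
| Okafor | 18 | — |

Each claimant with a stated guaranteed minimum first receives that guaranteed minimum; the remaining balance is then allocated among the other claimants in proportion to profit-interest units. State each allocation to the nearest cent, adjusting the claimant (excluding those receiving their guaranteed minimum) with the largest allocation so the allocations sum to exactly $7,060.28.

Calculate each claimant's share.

Minimums first: Chaudhri $3,480.00. Balance $3,580.28.
Balance split over remaining profit-interest units 36: Tam 1,093.9744 → $1,093.97; Halvorsen 497.2611 → $497.26; Lindqvist 198.9044 → $198.90; Okafor 1,790.1400 → $1,790.14.
Rounding difference +$0.01 applied to Okafor → $1,790.15.

Tam: $1,093.97; Halvorsen: $497.26; Lindqvist: $198.90; Chaudhri: $3,480.00; Okafor: $1,790.15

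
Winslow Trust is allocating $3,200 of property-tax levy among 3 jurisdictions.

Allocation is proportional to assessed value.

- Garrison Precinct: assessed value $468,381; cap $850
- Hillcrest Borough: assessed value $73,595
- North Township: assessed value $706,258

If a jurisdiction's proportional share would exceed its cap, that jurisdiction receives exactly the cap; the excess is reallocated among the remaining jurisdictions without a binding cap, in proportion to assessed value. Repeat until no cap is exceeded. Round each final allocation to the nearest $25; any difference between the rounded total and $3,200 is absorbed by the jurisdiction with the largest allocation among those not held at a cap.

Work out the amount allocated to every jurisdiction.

Combined assessed value = 1,248,234.
Unconstrained shares: Garrison Precinct 1,200.75; Hillcrest Borough 188.67; North Township 1,810.58.
Held at cap: Garrison Precinct ($850); residual $2,350 reallocated over remaining assessed value 779,853.
Shares after redistribution: Hillcrest Borough 221.77 → $225; North Township 2,128.23 → $2,125.

Garrison Precinct: $850 · Hillcrest Borough: $225 · North Township: $2,125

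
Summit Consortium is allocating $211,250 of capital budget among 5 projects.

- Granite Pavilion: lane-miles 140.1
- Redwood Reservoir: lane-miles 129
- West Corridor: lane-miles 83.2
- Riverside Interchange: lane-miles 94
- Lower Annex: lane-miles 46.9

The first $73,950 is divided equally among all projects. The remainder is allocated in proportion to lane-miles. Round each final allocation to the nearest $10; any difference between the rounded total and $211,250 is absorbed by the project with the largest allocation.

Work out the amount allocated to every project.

Equal tier: $73,950 ÷ 5 = $14,790 apiece.
Remainder $137,300 by lane-miles (total 493.2): Granite Pavilion 39,001.89 → $39,000; Redwood Reservoir 35,911.80 → $35,910; West Corridor 23,161.72 → $23,160; Riverside Interchange 26,168.29 → $26,170; Lower Annex 13,056.31 → $13,060.
Totals: Granite Pavilion $14,790 + $39,000 = $53,790; Redwood Reservoir $14,790 + $35,910 = $50,700; West Corridor $14,790 + $23,160 = $37,950; Riverside Interchange $14,790 + $26,170 = $40,960; Lower Annex $14,790 + $13,060 = $27,850.

Granite Pavilion: $53,790 · Redwood Reservoir: $50,700 · West Corridor: $37,950 · Riverside Interchange: $40,960 · Lower Annex: $27,850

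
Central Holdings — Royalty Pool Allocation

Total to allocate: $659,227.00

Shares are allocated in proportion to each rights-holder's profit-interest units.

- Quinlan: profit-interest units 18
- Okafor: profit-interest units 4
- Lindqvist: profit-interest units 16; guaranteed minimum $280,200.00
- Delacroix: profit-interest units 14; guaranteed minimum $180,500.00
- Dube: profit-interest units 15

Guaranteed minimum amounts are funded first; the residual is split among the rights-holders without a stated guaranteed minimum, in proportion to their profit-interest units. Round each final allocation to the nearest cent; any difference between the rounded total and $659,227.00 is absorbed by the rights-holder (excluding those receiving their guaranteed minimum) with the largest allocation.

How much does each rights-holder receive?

Guaranteed amounts: Lindqvist $280,200.00; Delacroix $180,500.00. Residual $198,527.00.
Residual split over remaining profit-interest units 37: Quinlan 96,580.7027 → $96,580.70; Okafor 21,462.3784 → $21,462.38; Dube 80,483.9189 → $80,483.92.

Quinlan: $96,580.70; Okafor: $21,462.38; Lindqvist: $280,200.00; Delacroix: $180,500.00; Dube: $80,483.92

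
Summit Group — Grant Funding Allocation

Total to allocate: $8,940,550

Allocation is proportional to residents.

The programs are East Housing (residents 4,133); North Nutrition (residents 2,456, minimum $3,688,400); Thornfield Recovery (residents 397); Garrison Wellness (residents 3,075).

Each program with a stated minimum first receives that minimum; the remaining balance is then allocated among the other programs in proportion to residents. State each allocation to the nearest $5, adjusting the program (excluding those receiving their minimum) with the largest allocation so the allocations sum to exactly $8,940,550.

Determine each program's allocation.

Fund the minimums — North Nutrition $3,688,400. Residual $5,252,150.
Residual split over remaining residents 7,605: East Housing 2,854,324.25 → $2,854,325; Thornfield Recovery 274,175.35 → $274,175; Garrison Wellness 2,123,650.39 → $2,123,650.

East Housing: $2,854,325 · North Nutrition: $3,688,400 · Thornfield Recovery: $274,175 · Garrison Wellness: $2,123,650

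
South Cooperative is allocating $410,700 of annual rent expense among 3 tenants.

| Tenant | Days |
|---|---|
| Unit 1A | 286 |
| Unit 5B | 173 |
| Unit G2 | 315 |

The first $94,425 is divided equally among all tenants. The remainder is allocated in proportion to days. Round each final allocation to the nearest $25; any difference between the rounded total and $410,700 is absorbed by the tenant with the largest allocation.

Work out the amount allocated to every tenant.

Unit 1A: $148,350 · Unit 5B: $102,175 · Unit G2: $160,175

Equal tier: $94,425 ÷ 3 = $31,475 apiece.
Remainder $316,275 by days (total 774): Unit 1A 116,866.47 → $116,875; Unit 5B 70,691.96 → $70,700; Unit G2 128,716.57 → $128,725.
Rounding difference −$25 on remainder applied to Unit G2.
Totals: Unit 1A $31,475 + $116,875 = $148,350; Unit 5B $31,475 + $70,700 = $102,175; Unit G2 $31,475 + $128,700 = $160,175.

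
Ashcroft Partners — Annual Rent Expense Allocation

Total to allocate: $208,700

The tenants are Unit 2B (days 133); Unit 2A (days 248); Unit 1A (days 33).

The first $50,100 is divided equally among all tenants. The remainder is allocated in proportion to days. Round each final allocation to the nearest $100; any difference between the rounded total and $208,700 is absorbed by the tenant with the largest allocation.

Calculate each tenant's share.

Equal tier: $50,100 ÷ 3 = $16,700 apiece.
Remainder $158,600 by days (total 414): Unit 2B 50,951.21 → $51,000; Unit 2A 95,006.76 → $95,000; Unit 1A 12,642.03 → $12,600.
Totals: Unit 2B $16,700 + $51,000 = $67,700; Unit 2A $16,700 + $95,000 = $111,700; Unit 1A $16,700 + $12,600 = $29,300.

Unit 2B: $67,700; Unit 2A: $111,700; Unit 1A: $29,300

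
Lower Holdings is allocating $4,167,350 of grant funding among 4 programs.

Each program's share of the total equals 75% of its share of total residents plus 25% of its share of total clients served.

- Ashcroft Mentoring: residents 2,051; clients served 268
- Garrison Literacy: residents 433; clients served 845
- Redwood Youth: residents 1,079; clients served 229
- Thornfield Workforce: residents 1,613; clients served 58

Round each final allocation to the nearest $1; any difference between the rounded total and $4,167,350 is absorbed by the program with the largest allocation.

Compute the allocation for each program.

Ashcroft Mentoring: $1,437,928 | Garrison Literacy: $890,289 | Redwood Youth: $821,966 | Thornfield Workforce: $1,017,167

Residents total 5,176; clients served total 1,400.
Blended shares (75% residents + 25% clients served): Ashcroft Mentoring 0.3450; Garrison Literacy 0.2136; Redwood Youth 0.1972; Thornfield Workforce 0.2441.
Raw shares: Ashcroft Mentoring 1,437,927.83; Garrison Literacy 890,289.14; Redwood Youth 821,965.85; Thornfield Workforce 1,017,167.18.
Rounded to nearest $1: Ashcroft Mentoring $1,437,928; Garrison Literacy $890,289; Redwood Youth $821,966; Thornfield Workforce $1,017,167. Sum = $4,167,350.
Rounded total matches; no reconciliation needed.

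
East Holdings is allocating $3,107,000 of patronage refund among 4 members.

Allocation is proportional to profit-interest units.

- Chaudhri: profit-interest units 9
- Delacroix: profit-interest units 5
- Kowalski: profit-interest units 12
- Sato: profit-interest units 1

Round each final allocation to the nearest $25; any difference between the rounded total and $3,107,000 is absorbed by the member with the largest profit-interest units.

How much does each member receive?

Combined profit-interest units = 27.
Pro-rata amounts: Chaudhri 9/27 × $3,107,000 = 1,035,666.67; Delacroix 5/27 × $3,107,000 = 575,370.37; Kowalski 12/27 × $3,107,000 = 1,380,888.89; Sato 1/27 × $3,107,000 = 115,074.07.
Rounded to nearest $25: Chaudhri $1,035,675; Delacroix $575,375; Kowalski $1,380,900; Sato $115,075. Sum = $3,107,025.
Difference $3,107,000 − $3,107,025 = −$25 applied to largest profit-interest units (Kowalski): Kowalski becomes $1,380,875.

Chaudhri: $1,035,675 · Delacroix: $575,375 · Kowalski: $1,380,875 · Sato: $115,075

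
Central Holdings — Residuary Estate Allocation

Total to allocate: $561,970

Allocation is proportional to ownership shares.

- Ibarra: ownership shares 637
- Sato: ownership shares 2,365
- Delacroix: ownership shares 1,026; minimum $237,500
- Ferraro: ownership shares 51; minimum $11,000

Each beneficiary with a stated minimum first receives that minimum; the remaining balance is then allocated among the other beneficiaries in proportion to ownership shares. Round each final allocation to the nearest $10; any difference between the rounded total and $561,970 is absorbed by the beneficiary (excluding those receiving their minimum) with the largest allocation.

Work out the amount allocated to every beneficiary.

Minimums first: Delacroix $237,500; Ferraro $11,000. Balance $313,470.
Balance split over remaining ownership shares 3,002: Ibarra 66,515.79 → $66,520; Sato 246,954.21 → $246,950.

Ibarra: $66,520 · Sato: $246,950 · Delacroix: $237,500 · Ferraro: $11,000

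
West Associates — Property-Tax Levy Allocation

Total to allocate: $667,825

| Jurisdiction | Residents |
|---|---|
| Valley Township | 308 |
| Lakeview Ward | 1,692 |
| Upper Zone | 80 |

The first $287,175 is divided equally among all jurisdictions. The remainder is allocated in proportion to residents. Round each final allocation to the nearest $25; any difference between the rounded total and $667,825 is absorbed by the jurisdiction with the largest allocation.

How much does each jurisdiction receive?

Valley Township: $152,100 · Lakeview Ward: $405,350 · Upper Zone: $110,375

$287,175 shared equally gives $95,725 per jurisdiction.
Remainder $380,650 by residents (total 2,080): Valley Township 56,365.48 → $56,375; Lakeview Ward 309,644.13 → $309,650; Upper Zone 14,640.38 → $14,650.
Rounding difference −$25 on remainder applied to Lakeview Ward.
Totals: Valley Township $95,725 + $56,375 = $152,100; Lakeview Ward $95,725 + $309,625 = $405,350; Upper Zone $95,725 + $14,650 = $110,375.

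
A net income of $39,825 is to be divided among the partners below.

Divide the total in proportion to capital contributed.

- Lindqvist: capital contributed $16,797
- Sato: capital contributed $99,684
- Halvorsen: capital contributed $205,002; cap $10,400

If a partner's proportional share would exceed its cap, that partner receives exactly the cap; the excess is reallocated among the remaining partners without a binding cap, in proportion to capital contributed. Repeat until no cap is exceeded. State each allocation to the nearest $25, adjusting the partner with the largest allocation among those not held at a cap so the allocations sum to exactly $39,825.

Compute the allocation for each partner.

Lindqvist: $4,250 · Sato: $25,175 · Halvorsen: $10,400

Combined capital contributed = 321,483.
Unconstrained shares: Lindqvist 2,080.80; Sato 12,348.76; Halvorsen 25,395.45.
Held at cap: Halvorsen ($10,400); residual $29,425 reallocated over remaining capital contributed 116,481.
Shares after redistribution: Lindqvist 4,243.20 → $4,250; Sato 25,181.80 → $25,175.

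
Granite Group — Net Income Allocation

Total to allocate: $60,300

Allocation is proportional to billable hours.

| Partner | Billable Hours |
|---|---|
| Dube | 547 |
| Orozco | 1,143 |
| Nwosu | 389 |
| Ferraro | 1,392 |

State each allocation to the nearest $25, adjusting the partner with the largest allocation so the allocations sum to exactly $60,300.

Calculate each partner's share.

Total billable hours = 3,471.
Unrounded shares: Dube 547/3,471 × $60,300 = 9,502.77; Orozco 1,143/3,471 × $60,300 = 19,856.78; Nwosu 389/3,471 × $60,300 = 6,757.91; Ferraro 1,392/3,471 × $60,300 = 24,182.54.
Rounded to nearest $25: Dube $9,500; Orozco $19,850; Nwosu $6,750; Ferraro $24,175. Sum = $60,275.
Difference $60,300 − $60,275 = +$25 applied to largest allocation (Ferraro): Ferraro becomes $24,200.

Dube: $9,500 · Orozco: $19,850 · Nwosu: $6,750 · Ferraro: $24,200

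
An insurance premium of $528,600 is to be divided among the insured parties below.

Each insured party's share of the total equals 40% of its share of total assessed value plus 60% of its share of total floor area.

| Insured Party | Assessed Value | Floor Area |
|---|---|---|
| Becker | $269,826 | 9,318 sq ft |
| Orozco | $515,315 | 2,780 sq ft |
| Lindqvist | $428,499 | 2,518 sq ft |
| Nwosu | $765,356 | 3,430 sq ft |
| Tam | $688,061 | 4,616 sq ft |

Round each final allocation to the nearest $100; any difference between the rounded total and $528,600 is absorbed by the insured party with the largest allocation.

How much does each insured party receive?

Assessed value total 2,667,057; floor area total 22,662.
Blended shares (40% assessed value + 60% floor area): Becker 0.2872; Orozco 0.1509; Lindqvist 0.1309; Nwosu 0.2056; Tam 0.2254.
Raw shares: Becker 151,798.97; Orozco 79,760.10; Lindqvist 69,210.71; Nwosu 108,679.85; Tam 119,150.37.
Rounded to nearest $100: Becker $151,800; Orozco $79,800; Lindqvist $69,200; Nwosu $108,700; Tam $119,200. Sum = $528,700.
Difference $528,600 − $528,700 = −$100 applied to largest allocation (Becker): Becker becomes $151,700.

Becker: $151,700 · Orozco: $79,800 · Lindqvist: $69,200 · Nwosu: $108,700 · Tam: $119,200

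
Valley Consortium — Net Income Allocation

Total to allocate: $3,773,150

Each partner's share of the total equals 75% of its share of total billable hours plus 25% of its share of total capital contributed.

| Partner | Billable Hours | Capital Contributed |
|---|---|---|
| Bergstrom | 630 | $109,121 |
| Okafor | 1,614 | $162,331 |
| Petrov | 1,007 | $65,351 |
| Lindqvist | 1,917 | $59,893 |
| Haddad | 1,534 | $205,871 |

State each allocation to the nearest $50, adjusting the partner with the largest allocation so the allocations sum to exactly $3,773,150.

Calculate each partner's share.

Bergstrom: $436,850; Okafor: $935,600; Petrov: $527,500; Lindqvist: $903,200; Haddad: $970,000

Billable hours total 6,702; capital contributed total 602,567.
Combined weights (75% billable hours + 25% capital contributed): Bergstrom 0.1158; Okafor 0.2480; Petrov 0.1398; Lindqvist 0.2394; Haddad 0.2571.
Raw shares: Bergstrom 436,835.43; Okafor 935,618.56; Petrov 527,500.80; Lindqvist 903,196.34; Haddad 969,998.87.
Rounded to nearest $50: Bergstrom $436,850; Okafor $935,600; Petrov $527,500; Lindqvist $903,200; Haddad $970,000. Sum = $3,773,150.
No rounding difference to absorb.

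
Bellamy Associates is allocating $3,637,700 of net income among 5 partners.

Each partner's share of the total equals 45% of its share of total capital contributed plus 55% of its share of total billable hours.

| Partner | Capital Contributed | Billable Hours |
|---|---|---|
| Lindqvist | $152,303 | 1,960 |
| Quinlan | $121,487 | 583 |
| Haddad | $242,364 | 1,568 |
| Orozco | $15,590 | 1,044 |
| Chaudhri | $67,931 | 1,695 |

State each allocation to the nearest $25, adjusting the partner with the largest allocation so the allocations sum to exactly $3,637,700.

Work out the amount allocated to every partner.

Capital contributed total 599,675; billable hours total 6,850.
Combined weights (45% capital contributed + 55% billable hours): Lindqvist 0.2717; Quinlan 0.1380; Haddad 0.3078; Orozco 0.0955; Chaudhri 0.1871.
Raw shares: Lindqvist 988,222.75; Quinlan 501,911.11; Haddad 1,119,572.47; Orozco 347,486.40; Chaudhri 680,507.28.
Rounded to nearest $25: Lindqvist $988,225; Quinlan $501,900; Haddad $1,119,575; Orozco $347,475; Chaudhri $680,500. Sum = $3,637,675.
Difference $3,637,700 − $3,637,675 = +$25 applied to largest allocation (Haddad): Haddad becomes $1,119,600.

Lindqvist: $988,225 · Quinlan: $501,900 · Haddad: $1,119,600 · Orozco: $347,475 · Chaudhri: $680,500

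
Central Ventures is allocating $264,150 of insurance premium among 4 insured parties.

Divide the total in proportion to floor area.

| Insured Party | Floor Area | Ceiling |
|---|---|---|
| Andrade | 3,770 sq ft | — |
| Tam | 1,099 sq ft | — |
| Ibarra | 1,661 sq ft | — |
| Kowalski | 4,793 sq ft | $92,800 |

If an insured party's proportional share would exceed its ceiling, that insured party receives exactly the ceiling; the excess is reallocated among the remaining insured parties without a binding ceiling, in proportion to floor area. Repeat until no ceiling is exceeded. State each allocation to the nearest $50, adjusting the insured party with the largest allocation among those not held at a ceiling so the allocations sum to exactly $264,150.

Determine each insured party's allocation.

Combined floor area = 11,323.
Pro-rata shares before constraints: Andrade 87,948.91; Tam 25,638.16; Ibarra 38,748.84; Kowalski 111,814.09.
Capped: Kowalski ($92,800); balance $171,350 reallocated over remaining floor area 6,530.
Redistributed shares: Andrade 98,926.42 → $98,950; Tam 28,838.23 → $28,850; Ibarra 43,585.35 → $43,600.
Rounding difference −$50 applied to Andrade → $98,900.

Andrade: $98,900; Tam: $28,850; Ibarra: $43,600; Kowalski: $92,800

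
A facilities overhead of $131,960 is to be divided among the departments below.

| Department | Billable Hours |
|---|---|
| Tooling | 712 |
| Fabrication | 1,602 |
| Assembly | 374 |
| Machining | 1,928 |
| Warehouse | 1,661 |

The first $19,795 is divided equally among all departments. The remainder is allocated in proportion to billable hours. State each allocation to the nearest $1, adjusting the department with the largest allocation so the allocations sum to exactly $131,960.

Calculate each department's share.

$19,795 shared equally gives $3,959 per department.
Remainder $112,165 by billable hours (total 6,277): Tooling 12,722.87 → $12,723; Fabrication 28,626.47 → $28,626; Assembly 6,683.08 → $6,683; Machining 34,451.83 → $34,452; Warehouse 29,680.75 → $29,681.
Totals: Tooling $3,959 + $12,723 = $16,682; Fabrication $3,959 + $28,626 = $32,585; Assembly $3,959 + $6,683 = $10,642; Machining $3,959 + $34,452 = $38,411; Warehouse $3,959 + $29,681 = $33,640.

Tooling: $16,682; Fabrication: $32,585; Assembly: $10,642; Machining: $38,411; Warehouse: $33,640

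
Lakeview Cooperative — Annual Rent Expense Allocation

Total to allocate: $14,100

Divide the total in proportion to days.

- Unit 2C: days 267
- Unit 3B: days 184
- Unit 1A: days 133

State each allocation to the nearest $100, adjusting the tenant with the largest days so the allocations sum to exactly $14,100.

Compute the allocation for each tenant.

Unit 2C: $6,500; Unit 3B: $4,400; Unit 1A: $3,200

Sum of days: 584.
Proportional shares: Unit 2C 267/584 × $14,100 = 6,446.40; Unit 3B 184/584 × $14,100 = 4,442.47; Unit 1A 133/584 × $14,100 = 3,211.13.
At nearest $100: Unit 2C $6,400; Unit 3B $4,400; Unit 1A $3,200. Sum = $14,000.
Difference $14,100 − $14,000 = +$100 applied to largest days (Unit 2C): Unit 2C becomes $6,500.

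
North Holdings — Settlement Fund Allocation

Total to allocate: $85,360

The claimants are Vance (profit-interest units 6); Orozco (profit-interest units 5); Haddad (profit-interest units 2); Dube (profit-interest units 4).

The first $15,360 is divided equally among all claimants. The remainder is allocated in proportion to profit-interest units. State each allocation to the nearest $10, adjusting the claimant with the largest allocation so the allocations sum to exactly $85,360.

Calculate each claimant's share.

Equal tier: $15,360 ÷ 4 = $3,840 apiece.
Remainder $70,000 by profit-interest units (total 17): Vance 24,705.88 → $24,710; Orozco 20,588.24 → $20,590; Haddad 8,235.29 → $8,240; Dube 16,470.59 → $16,470.
Rounding difference −$10 on remainder applied to Vance.
Totals: Vance $3,840 + $24,700 = $28,540; Orozco $3,840 + $20,590 = $24,430; Haddad $3,840 + $8,240 = $12,080; Dube $3,840 + $16,470 = $20,310.

Vance: $28,540 | Orozco: $24,430 | Haddad: $12,080 | Dube: $20,310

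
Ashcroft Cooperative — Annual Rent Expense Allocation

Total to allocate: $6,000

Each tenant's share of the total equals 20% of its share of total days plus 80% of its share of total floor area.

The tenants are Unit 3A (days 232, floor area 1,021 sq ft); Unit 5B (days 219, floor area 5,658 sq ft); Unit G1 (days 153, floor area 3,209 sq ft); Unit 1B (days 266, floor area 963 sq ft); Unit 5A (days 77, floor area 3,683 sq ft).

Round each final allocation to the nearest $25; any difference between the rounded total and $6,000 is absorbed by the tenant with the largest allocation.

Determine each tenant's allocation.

Unit 3A: $625; Unit 5B: $2,150; Unit G1: $1,250; Unit 1B: $650; Unit 5A: $1,325

Days total 947; floor area total 14,534.
Blended shares (20% days + 80% floor area): Unit 3A 0.1052; Unit 5B 0.3577; Unit G1 0.2089; Unit 1B 0.1092; Unit 5A 0.2190.
Proportional shares: Unit 3A 631.18; Unit 5B 2,146.12; Unit G1 1,253.68; Unit 1B 655.10; Unit 5A 1,313.92.
Rounded to nearest $25: Unit 3A $625; Unit 5B $2,150; Unit G1 $1,250; Unit 1B $650; Unit 5A $1,325. Sum = $6,000.
Sum already equals the total — no adjustment.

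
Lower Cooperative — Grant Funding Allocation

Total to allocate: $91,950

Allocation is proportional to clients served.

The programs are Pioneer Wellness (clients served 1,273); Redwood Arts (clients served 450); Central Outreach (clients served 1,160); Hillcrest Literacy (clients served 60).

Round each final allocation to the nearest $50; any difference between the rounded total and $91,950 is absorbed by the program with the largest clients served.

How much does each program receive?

Combined clients served = 2,943.
Pro-rata amounts: Pioneer Wellness 1,273/2,943 × $91,950 = 39,773.14; Redwood Arts 450/2,943 × $91,950 = 14,059.63; Central Outreach 1,160/2,943 × $91,950 = 36,242.61; Hillcrest Literacy 60/2,943 × $91,950 = 1,874.62.
After rounding ($50): Pioneer Wellness $39,750; Redwood Arts $14,050; Central Outreach $36,250; Hillcrest Literacy $1,850. Sum = $91,900.
Difference $91,950 − $91,900 = +$50 applied to largest clients served (Pioneer Wellness): Pioneer Wellness becomes $39,800.

Pioneer Wellness: $39,800; Redwood Arts: $14,050; Central Outreach: $36,250; Hillcrest Literacy: $1,850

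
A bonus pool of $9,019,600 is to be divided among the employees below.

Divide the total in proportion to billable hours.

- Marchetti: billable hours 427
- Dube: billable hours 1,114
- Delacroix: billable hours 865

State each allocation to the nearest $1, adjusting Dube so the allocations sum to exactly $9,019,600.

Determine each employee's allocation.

Total billable hours = 2,406.
Unrounded shares: Marchetti 427/2,406 × $9,019,600 = 1,600,735.33; Dube 1,114/2,406 × $9,019,600 = 4,176,157.27; Delacroix 865/2,406 × $9,019,600 = 3,242,707.40.
Rounded to nearest $1: Marchetti $1,600,735; Dube $4,176,157; Delacroix $3,242,707. Sum = $9,019,599.
Difference $9,019,600 − $9,019,599 = +$1 applied to Dube: Dube becomes $4,176,158.

Marchetti: $1,600,735 · Dube: $4,176,158 · Delacroix: $3,242,707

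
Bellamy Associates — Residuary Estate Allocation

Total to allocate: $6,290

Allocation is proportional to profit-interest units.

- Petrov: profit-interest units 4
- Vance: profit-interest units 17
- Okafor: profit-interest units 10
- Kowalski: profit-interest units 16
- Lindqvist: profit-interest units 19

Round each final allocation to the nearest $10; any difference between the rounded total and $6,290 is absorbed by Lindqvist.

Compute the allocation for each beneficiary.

Petrov: $380 | Vance: $1,620 | Okafor: $950 | Kowalski: $1,520 | Lindqvist: $1,820

Total profit-interest units = 66.
Pro-rata amounts: Petrov 4/66 × $6,290 = 381.21; Vance 17/66 × $6,290 = 1,620.15; Okafor 10/66 × $6,290 = 953.03; Kowalski 16/66 × $6,290 = 1,524.85; Lindqvist 19/66 × $6,290 = 1,810.76.
After rounding ($10): Petrov $380; Vance $1,620; Okafor $950; Kowalski $1,520; Lindqvist $1,810. Sum = $6,280.
Difference $6,290 − $6,280 = +$10 applied to Lindqvist: Lindqvist becomes $1,820.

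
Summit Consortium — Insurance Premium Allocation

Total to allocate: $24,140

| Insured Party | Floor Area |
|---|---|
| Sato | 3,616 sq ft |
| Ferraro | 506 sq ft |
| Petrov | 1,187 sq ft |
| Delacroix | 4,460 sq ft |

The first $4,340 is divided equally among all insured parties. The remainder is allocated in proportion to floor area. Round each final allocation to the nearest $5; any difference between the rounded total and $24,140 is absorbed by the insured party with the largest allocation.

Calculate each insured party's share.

First tranche $4,340 split equally: $1,085 each.
Remainder $19,800 by floor area (total 9,769): Sato 7,328.98 → $7,330; Ferraro 1,025.57 → $1,025; Petrov 2,405.83 → $2,405; Delacroix 9,039.62 → $9,040.
Totals: Sato $1,085 + $7,330 = $8,415; Ferraro $1,085 + $1,025 = $2,110; Petrov $1,085 + $2,405 = $3,490; Delacroix $1,085 + $9,040 = $10,125.

Sato: $8,415; Ferraro: $2,110; Petrov: $3,490; Delacroix: $10,125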